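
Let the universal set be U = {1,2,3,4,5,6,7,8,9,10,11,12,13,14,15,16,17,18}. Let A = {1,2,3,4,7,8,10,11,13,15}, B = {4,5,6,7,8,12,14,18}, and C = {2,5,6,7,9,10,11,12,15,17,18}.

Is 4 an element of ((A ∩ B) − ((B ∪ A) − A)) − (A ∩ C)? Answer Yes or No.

4 ∈ A and 4 ∈ B, so 4 ∈ A ∩ B
4 ∈ B and 4 ∈ A, so 4 ∈ B ∪ A
4 ∈ (B ∪ A) and 4 ∈ A, so 4 ∉ (B ∪ A) − A
4 ∈ (A ∩ B) and 4 ∉ ((B ∪ A) − A), so 4 ∈ (A ∩ B) − ((B ∪ A) − A)
4 ∈ A and 4 ∉ C, so 4 ∉ A ∩ C
4 ∈ ((A ∩ B) − ((B ∪ A) − A)) and 4 ∉ (A ∩ C), so 4 ∈ ((A ∩ B) − ((B ∪ A) − A)) − (A ∩ C)

Yes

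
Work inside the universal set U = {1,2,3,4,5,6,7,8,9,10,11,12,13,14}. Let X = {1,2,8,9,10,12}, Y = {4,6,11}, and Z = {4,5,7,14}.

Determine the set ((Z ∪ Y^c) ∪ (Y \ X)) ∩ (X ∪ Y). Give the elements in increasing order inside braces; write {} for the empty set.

{1,2,4,6,8,9,10,11,12}

Y^c = {1,2,3,5,7,8,9,10,12,13,14}
Z ∪ Y^c = {1,2,3,4,5,7,8,9,10,12,13,14}
Y \ X = {4,6,11}
(Z ∪ Y^c) ∪ (Y \ X) = {1,2,3,4,5,6,7,8,9,10,11,12,13,14}
X ∪ Y = {1,2,4,6,8,9,10,11,12}
((Z ∪ Y^c) ∪ (Y \ X)) ∩ (X ∪ Y) = {1,2,4,6,8,9,10,11,12}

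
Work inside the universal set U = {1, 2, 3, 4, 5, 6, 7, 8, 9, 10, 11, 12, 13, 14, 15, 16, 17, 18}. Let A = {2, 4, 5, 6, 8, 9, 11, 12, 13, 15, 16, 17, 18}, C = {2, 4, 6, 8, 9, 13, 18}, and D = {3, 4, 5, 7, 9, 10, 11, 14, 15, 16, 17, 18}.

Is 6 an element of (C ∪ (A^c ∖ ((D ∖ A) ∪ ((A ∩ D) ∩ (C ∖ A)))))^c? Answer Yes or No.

6 ∈ A, so 6 ∉ A^c
6 ∉ D and 6 ∈ A, so 6 ∉ D ∖ A
6 ∈ A and 6 ∉ D, so 6 ∉ A ∩ D
6 ∈ C and 6 ∈ A, so 6 ∉ C ∖ A
6 ∉ (A ∩ D) and 6 ∉ (C ∖ A), so 6 ∉ (A ∩ D) ∩ (C ∖ A)
6 ∉ (D ∖ A) and 6 ∉ ((A ∩ D) ∩ (C ∖ A)), so 6 ∉ (D ∖ A) ∪ ((A ∩ D) ∩ (C ∖ A))
6 ∉ A^c and 6 ∉ ((D ∖ A) ∪ ((A ∩ D) ∩ (C ∖ A))), so 6 ∉ A^c ∖ ((D ∖ A) ∪ ((A ∩ D) ∩ (C ∖ A)))
6 ∈ C and 6 ∉ (A^c ∖ ((D ∖ A) ∪ ((A ∩ D) ∩ (C ∖ A)))), so 6 ∈ C ∪ (A^c ∖ ((D ∖ A) ∪ ((A ∩ D) ∩ (C ∖ A))))
6 ∉ (C ∪ (A^c ∖ ((D ∖ A) ∪ ((A ∩ D) ∩ (C ∖ A)))))^c since 6 ∈ (C ∪ (A^c ∖ ((D ∖ A) ∪ ((A ∩ D) ∩ (C ∖ A)))))

No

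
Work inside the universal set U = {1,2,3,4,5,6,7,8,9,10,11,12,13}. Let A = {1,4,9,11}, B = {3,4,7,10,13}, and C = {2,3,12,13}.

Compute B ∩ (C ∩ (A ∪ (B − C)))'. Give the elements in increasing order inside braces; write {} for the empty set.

{3,4,7,10,13}

B − C = {4,7,10}
A ∪ (B − C) = {1,4,7,9,10,11}
C ∩ (A ∪ (B − C)) = {}
(C ∩ (A ∪ (B − C)))' = {1,2,3,4,5,6,7,8,9,10,11,12,13}
B ∩ (C ∩ (A ∪ (B − C)))' = {3,4,7,10,13}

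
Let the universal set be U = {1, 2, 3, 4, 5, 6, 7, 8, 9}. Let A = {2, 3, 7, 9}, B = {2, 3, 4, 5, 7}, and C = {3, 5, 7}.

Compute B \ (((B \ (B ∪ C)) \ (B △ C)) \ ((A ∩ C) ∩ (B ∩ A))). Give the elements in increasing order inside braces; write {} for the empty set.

{2, 3, 4, 5, 7}

B ∪ C = {2, 3, 4, 5, 7}
B \ (B ∪ C) = {}
B △ C = {2, 4}
(B \ (B ∪ C)) \ (B △ C) = {}
A ∩ C = {3, 7}
B ∩ A = {2, 3, 7}
(A ∩ C) ∩ (B ∩ A) = {3, 7}
((B \ (B ∪ C)) \ (B △ C)) \ ((A ∩ C) ∩ (B ∩ A)) = {}
B \ (((B \ (B ∪ C)) \ (B △ C)) \ ((A ∩ C) ∩ (B ∩ A))) = {2, 3, 4, 5, 7}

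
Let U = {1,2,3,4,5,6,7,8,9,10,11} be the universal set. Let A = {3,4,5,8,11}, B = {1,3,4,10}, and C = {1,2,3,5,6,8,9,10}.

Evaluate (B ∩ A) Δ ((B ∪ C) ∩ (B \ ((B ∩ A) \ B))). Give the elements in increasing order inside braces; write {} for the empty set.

B ∩ A = {3,4}
B ∪ C = {1,2,3,4,5,6,8,9,10}
(B ∩ A) \ B = {}
B \ ((B ∩ A) \ B) = {1,3,4,10}
(B ∪ C) ∩ (B \ ((B ∩ A) \ B)) = {1,3,4,10}
(B ∩ A) Δ ((B ∪ C) ∩ (B \ ((B ∩ A) \ B))) = {1,10}

{1,10}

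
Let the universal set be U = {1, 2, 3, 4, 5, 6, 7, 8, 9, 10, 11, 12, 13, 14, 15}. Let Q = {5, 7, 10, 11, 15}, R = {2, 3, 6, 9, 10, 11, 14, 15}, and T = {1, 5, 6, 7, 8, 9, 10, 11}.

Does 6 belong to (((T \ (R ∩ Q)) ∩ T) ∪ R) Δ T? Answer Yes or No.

6 ∈ R and 6 ∉ Q, so 6 ∉ R ∩ Q
6 ∈ T and 6 ∉ (R ∩ Q), so 6 ∈ T \ (R ∩ Q)
6 ∈ (T \ (R ∩ Q)) and 6 ∈ T, so 6 ∈ (T \ (R ∩ Q)) ∩ T
6 ∈ ((T \ (R ∩ Q)) ∩ T) and 6 ∈ R, so 6 ∈ ((T \ (R ∩ Q)) ∩ T) ∪ R
6 ∈ (((T \ (R ∩ Q)) ∩ T) ∪ R) and 6 ∈ T, so 6 ∉ (((T \ (R ∩ Q)) ∩ T) ∪ R) Δ T

No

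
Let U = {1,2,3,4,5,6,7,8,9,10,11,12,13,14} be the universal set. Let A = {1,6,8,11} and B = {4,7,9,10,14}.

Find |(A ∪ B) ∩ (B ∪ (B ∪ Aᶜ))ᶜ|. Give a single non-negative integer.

A ∪ B = {1,4,6,7,8,9,10,11,14}
Aᶜ = {2,3,4,5,7,9,10,12,13,14}
B ∪ Aᶜ = {2,3,4,5,7,9,10,12,13,14}
B ∪ (B ∪ Aᶜ) = {2,3,4,5,7,9,10,12,13,14}
(B ∪ (B ∪ Aᶜ))ᶜ = {1,6,8,11}
(A ∪ B) ∩ (B ∪ (B ∪ Aᶜ))ᶜ = {1,6,8,11}
|(A ∪ B) ∩ (B ∪ (B ∪ Aᶜ))ᶜ| = 4

4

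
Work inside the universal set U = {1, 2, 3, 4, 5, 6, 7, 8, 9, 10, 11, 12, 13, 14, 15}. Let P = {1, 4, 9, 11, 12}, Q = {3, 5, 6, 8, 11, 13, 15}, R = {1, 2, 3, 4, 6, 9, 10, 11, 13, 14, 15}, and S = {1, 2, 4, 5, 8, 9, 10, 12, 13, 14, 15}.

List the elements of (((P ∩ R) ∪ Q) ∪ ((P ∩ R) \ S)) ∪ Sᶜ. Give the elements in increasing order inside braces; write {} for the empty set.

P ∩ R = {1, 4, 9, 11}
(P ∩ R) ∪ Q = {1, 3, 4, 5, 6, 8, 9, 11, 13, 15}
(P ∩ R) \ S = {11}
((P ∩ R) ∪ Q) ∪ ((P ∩ R) \ S) = {1, 3, 4, 5, 6, 8, 9, 11, 13, 15}
Sᶜ = {3, 6, 7, 11}
(((P ∩ R) ∪ Q) ∪ ((P ∩ R) \ S)) ∪ Sᶜ = {1, 3, 4, 5, 6, 7, 8, 9, 11, 13, 15}

{1, 3, 4, 5, 6, 7, 8, 9, 11, 13, 15}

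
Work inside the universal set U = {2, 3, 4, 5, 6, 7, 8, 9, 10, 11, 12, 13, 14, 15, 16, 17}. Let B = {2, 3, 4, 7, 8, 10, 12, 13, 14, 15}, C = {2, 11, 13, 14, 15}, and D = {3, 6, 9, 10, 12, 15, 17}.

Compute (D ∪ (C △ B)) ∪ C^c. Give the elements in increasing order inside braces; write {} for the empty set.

C △ B = {3, 4, 7, 8, 10, 11, 12}
D ∪ (C △ B) = {3, 4, 6, 7, 8, 9, 10, 11, 12, 15, 17}
C^c = {3, 4, 5, 6, 7, 8, 9, 10, 12, 16, 17}
(D ∪ (C △ B)) ∪ C^c = {3, 4, 5, 6, 7, 8, 9, 10, 11, 12, 15, 16, 17}

{3, 4, 5, 6, 7, 8, 9, 10, 11, 12, 15, 16, 17}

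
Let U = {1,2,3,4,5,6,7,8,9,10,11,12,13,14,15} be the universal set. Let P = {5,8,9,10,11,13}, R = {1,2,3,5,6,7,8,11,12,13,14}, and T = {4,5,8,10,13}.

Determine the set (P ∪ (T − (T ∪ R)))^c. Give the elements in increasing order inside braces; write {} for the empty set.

T ∪ R = {1,2,3,4,5,6,7,8,10,11,12,13,14}
T − (T ∪ R) = {}
P ∪ (T − (T ∪ R)) = {5,8,9,10,11,13}
(P ∪ (T − (T ∪ R)))^c = {1,2,3,4,6,7,12,14,15}

{1,2,3,4,6,7,12,14,15}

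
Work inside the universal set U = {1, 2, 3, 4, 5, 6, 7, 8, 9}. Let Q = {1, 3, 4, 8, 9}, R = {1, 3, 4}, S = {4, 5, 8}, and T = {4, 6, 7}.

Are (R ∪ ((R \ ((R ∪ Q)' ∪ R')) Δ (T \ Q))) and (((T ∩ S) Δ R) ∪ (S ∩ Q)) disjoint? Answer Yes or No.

R ∪ Q = {1, 3, 4, 8, 9}
(R ∪ Q)' = {2, 5, 6, 7}
R' = {2, 5, 6, 7, 8, 9}
(R ∪ Q)' ∪ R' = {2, 5, 6, 7, 8, 9}
R \ ((R ∪ Q)' ∪ R') = {1, 3, 4}
T \ Q = {6, 7}
(R \ ((R ∪ Q)' ∪ R')) Δ (T \ Q) = {1, 3, 4, 6, 7}
R ∪ ((R \ ((R ∪ Q)' ∪ R')) Δ (T \ Q)) = {1, 3, 4, 6, 7}
T ∩ S = {4}
(T ∩ S) Δ R = {1, 3}
S ∩ Q = {4, 8}
((T ∩ S) Δ R) ∪ (S ∩ Q) = {1, 3, 4, 8}
1 lies in both, so they are not disjoint.

No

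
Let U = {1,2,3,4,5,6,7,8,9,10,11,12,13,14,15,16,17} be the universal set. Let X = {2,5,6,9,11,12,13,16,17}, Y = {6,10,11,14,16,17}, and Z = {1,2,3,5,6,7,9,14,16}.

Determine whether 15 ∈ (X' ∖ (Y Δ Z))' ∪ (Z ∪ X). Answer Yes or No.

No

15 ∉ X, so 15 ∈ X'
15 ∉ Y and 15 ∉ Z, so 15 ∉ Y Δ Z
15 ∈ X' and 15 ∉ (Y Δ Z), so 15 ∈ X' ∖ (Y Δ Z)
15 ∉ (X' ∖ (Y Δ Z))' since 15 ∈ (X' ∖ (Y Δ Z))
15 ∉ Z and 15 ∉ X, so 15 ∉ Z ∪ X
15 ∉ (X' ∖ (Y Δ Z))' and 15 ∉ (Z ∪ X), so 15 ∉ (X' ∖ (Y Δ Z))' ∪ (Z ∪ X)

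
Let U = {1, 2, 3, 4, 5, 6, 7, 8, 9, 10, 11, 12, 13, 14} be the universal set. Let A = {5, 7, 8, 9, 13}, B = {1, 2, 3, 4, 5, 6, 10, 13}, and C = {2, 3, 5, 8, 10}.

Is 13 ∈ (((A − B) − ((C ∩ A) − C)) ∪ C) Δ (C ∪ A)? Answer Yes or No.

13 ∈ A and 13 ∈ B, so 13 ∉ A − B
13 ∉ C and 13 ∈ A, so 13 ∉ C ∩ A
13 ∉ (C ∩ A) and 13 ∉ C, so 13 ∉ (C ∩ A) − C
13 ∉ (A − B) and 13 ∉ ((C ∩ A) − C), so 13 ∉ (A − B) − ((C ∩ A) − C)
13 ∉ ((A − B) − ((C ∩ A) − C)) and 13 ∉ C, so 13 ∉ ((A − B) − ((C ∩ A) − C)) ∪ C
13 ∉ C and 13 ∈ A, so 13 ∈ C ∪ A
13 ∉ (((A − B) − ((C ∩ A) − C)) ∪ C) and 13 ∈ (C ∪ A), so 13 ∈ (((A − B) − ((C ∩ A) − C)) ∪ C) Δ (C ∪ A)

Yes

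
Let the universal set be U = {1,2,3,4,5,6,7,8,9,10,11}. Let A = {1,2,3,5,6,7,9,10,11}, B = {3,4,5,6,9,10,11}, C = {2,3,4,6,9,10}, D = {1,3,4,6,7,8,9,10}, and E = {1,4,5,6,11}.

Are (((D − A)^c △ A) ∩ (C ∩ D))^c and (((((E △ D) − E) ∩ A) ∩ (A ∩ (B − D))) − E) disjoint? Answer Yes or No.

Yes

D − A = {4,8}
(D − A)^c = {1,2,3,5,6,7,9,10,11}
(D − A)^c △ A = {}
C ∩ D = {3,4,6,9,10}
((D − A)^c △ A) ∩ (C ∩ D) = {}
(((D − A)^c △ A) ∩ (C ∩ D))^c = {1,2,3,4,5,6,7,8,9,10,11}
E △ D = {3,5,7,8,9,10,11}
(E △ D) − E = {3,7,8,9,10}
((E △ D) − E) ∩ A = {3,7,9,10}
B − D = {5,11}
A ∩ (B − D) = {5,11}
(((E △ D) − E) ∩ A) ∩ (A ∩ (B − D)) = {}
((((E △ D) − E) ∩ A) ∩ (A ∩ (B − D))) − E = {}
{1,2,3,4,5,6,7,8,9,10,11} and {} share no elements.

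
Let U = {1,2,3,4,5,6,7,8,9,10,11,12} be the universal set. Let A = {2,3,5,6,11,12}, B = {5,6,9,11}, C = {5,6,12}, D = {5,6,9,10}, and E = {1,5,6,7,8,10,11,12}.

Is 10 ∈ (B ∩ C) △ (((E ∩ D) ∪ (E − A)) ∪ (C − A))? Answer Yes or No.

Yes

10 ∉ B and 10 ∉ C, so 10 ∉ B ∩ C
10 ∈ E and 10 ∈ D, so 10 ∈ E ∩ D
10 ∈ E and 10 ∉ A, so 10 ∈ E − A
10 ∈ (E ∩ D) and 10 ∈ (E − A), so 10 ∈ (E ∩ D) ∪ (E − A)
10 ∉ C and 10 ∉ A, so 10 ∉ C − A
10 ∈ ((E ∩ D) ∪ (E − A)) and 10 ∉ (C − A), so 10 ∈ ((E ∩ D) ∪ (E − A)) ∪ (C − A)
10 ∉ (B ∩ C) and 10 ∈ (((E ∩ D) ∪ (E − A)) ∪ (C − A)), so 10 ∈ (B ∩ C) △ (((E ∩ D) ∪ (E − A)) ∪ (C − A))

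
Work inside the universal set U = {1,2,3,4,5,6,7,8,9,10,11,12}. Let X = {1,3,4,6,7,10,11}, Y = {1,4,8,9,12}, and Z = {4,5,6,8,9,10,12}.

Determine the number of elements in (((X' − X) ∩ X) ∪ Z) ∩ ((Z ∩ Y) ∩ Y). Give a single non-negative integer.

4

X' = {2,5,8,9,12}
X' − X = {2,5,8,9,12}
(X' − X) ∩ X = {}
((X' − X) ∩ X) ∪ Z = {4,5,6,8,9,10,12}
Z ∩ Y = {4,8,9,12}
(Z ∩ Y) ∩ Y = {4,8,9,12}
(((X' − X) ∩ X) ∪ Z) ∩ ((Z ∩ Y) ∩ Y) = {4,8,9,12}
|(((X' − X) ∩ X) ∪ Z) ∩ ((Z ∩ Y) ∩ Y)| = 4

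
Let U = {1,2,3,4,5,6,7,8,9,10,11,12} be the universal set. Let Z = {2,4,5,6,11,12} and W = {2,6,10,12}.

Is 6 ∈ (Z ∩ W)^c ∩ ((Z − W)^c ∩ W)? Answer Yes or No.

6 ∈ Z and 6 ∈ W, so 6 ∈ Z ∩ W
6 ∉ (Z ∩ W)^c since 6 ∈ (Z ∩ W)
6 ∈ Z and 6 ∈ W, so 6 ∉ Z − W
6 ∈ (Z − W)^c since 6 ∉ (Z − W)
6 ∈ (Z − W)^c and 6 ∈ W, so 6 ∈ (Z − W)^c ∩ W
6 ∉ (Z ∩ W)^c and 6 ∈ ((Z − W)^c ∩ W), so 6 ∉ (Z ∩ W)^c ∩ ((Z − W)^c ∩ W)

No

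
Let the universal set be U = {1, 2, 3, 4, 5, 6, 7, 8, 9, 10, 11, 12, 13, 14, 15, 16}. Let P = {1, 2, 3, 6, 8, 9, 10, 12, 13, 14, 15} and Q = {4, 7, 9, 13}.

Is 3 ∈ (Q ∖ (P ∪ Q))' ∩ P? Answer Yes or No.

3 ∈ P and 3 ∉ Q, so 3 ∈ P ∪ Q
3 ∉ Q and 3 ∈ (P ∪ Q), so 3 ∉ Q ∖ (P ∪ Q)
3 ∈ (Q ∖ (P ∪ Q))' since 3 ∉ (Q ∖ (P ∪ Q))
3 ∈ (Q ∖ (P ∪ Q))' and 3 ∈ P, so 3 ∈ (Q ∖ (P ∪ Q))' ∩ P

Yes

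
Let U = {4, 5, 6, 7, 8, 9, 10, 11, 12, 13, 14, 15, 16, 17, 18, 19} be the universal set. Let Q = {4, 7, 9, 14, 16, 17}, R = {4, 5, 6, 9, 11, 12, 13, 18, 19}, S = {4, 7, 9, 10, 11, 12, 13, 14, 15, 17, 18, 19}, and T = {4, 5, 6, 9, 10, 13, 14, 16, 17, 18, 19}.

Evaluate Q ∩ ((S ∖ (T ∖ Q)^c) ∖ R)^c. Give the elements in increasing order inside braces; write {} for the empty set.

T ∖ Q = {5, 6, 10, 13, 18, 19}
(T ∖ Q)^c = {4, 7, 8, 9, 11, 12, 14, 15, 16, 17}
S ∖ (T ∖ Q)^c = {10, 13, 18, 19}
(S ∖ (T ∖ Q)^c) ∖ R = {10}
((S ∖ (T ∖ Q)^c) ∖ R)^c = {4, 5, 6, 7, 8, 9, 11, 12, 13, 14, 15, 16, 17, 18, 19}
Q ∩ ((S ∖ (T ∖ Q)^c) ∖ R)^c = {4, 7, 9, 14, 16, 17}

{4, 7, 9, 14, 16, 17}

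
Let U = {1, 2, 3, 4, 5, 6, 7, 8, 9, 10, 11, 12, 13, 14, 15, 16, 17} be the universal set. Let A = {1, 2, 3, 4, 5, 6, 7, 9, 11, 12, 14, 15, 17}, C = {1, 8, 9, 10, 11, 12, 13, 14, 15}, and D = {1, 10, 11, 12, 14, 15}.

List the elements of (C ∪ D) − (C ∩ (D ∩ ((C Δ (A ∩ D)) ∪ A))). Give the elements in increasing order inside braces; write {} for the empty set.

C ∪ D = {1, 8, 9, 10, 11, 12, 13, 14, 15}
A ∩ D = {1, 11, 12, 14, 15}
C Δ (A ∩ D) = {8, 9, 10, 13}
(C Δ (A ∩ D)) ∪ A = {1, 2, 3, 4, 5, 6, 7, 8, 9, 10, 11, 12, 13, 14, 15, 17}
D ∩ ((C Δ (A ∩ D)) ∪ A) = {1, 10, 11, 12, 14, 15}
C ∩ (D ∩ ((C Δ (A ∩ D)) ∪ A)) = {1, 10, 11, 12, 14, 15}
(C ∪ D) − (C ∩ (D ∩ ((C Δ (A ∩ D)) ∪ A))) = {8, 9, 13}

{8, 9, 13}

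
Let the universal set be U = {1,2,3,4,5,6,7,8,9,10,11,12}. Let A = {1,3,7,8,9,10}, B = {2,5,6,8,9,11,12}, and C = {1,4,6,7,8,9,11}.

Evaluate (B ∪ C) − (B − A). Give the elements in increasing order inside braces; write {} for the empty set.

{1,4,7,8,9}

B ∪ C = {1,2,4,5,6,7,8,9,11,12}
B − A = {2,5,6,11,12}
(B ∪ C) − (B − A) = {1,4,7,8,9}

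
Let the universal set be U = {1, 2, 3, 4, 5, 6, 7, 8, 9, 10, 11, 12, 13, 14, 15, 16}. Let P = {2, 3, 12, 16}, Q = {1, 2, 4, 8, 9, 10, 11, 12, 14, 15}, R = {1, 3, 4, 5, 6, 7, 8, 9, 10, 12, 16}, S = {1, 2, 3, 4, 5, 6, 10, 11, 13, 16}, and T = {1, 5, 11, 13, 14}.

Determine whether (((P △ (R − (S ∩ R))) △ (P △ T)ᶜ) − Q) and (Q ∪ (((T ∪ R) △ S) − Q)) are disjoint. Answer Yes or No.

Yes

S ∩ R = {1, 3, 4, 5, 6, 10, 16}
R − (S ∩ R) = {7, 8, 9, 12}
P △ (R − (S ∩ R)) = {2, 3, 7, 8, 9, 16}
P △ T = {1, 2, 3, 5, 11, 12, 13, 14, 16}
(P △ T)ᶜ = {4, 6, 7, 8, 9, 10, 15}
(P △ (R − (S ∩ R))) △ (P △ T)ᶜ = {2, 3, 4, 6, 10, 15, 16}
((P △ (R − (S ∩ R))) △ (P △ T)ᶜ) − Q = {3, 6, 16}
T ∪ R = {1, 3, 4, 5, 6, 7, 8, 9, 10, 11, 12, 13, 14, 16}
(T ∪ R) △ S = {2, 7, 8, 9, 12, 14}
((T ∪ R) △ S) − Q = {7}
Q ∪ (((T ∪ R) △ S) − Q) = {1, 2, 4, 7, 8, 9, 10, 11, 12, 14, 15}
{3, 6, 16} and {1, 2, 4, 7, 8, 9, 10, 11, 12, 14, 15} share no elements.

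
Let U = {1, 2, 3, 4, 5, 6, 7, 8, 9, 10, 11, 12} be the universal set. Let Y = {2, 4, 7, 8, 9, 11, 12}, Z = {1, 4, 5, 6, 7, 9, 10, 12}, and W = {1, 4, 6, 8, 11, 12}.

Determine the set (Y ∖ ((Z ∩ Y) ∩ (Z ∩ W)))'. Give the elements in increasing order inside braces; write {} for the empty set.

Z ∩ Y = {4, 7, 9, 12}
Z ∩ W = {1, 4, 6, 12}
(Z ∩ Y) ∩ (Z ∩ W) = {4, 12}
Y ∖ ((Z ∩ Y) ∩ (Z ∩ W)) = {2, 7, 8, 9, 11}
(Y ∖ ((Z ∩ Y) ∩ (Z ∩ W)))' = {1, 3, 4, 5, 6, 10, 12}

{1, 3, 4, 5, 6, 10, 12}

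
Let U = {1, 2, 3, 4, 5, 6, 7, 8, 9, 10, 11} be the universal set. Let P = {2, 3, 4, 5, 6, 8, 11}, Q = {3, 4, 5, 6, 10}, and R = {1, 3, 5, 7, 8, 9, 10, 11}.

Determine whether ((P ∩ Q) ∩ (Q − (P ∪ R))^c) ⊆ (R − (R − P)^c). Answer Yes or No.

No

P ∩ Q = {3, 4, 5, 6}
P ∪ R = {1, 2, 3, 4, 5, 6, 7, 8, 9, 10, 11}
Q − (P ∪ R) = {}
(Q − (P ∪ R))^c = {1, 2, 3, 4, 5, 6, 7, 8, 9, 10, 11}
(P ∩ Q) ∩ (Q − (P ∪ R))^c = {3, 4, 5, 6}
R − P = {1, 7, 9, 10}
(R − P)^c = {2, 3, 4, 5, 6, 8, 11}
R − (R − P)^c = {1, 7, 9, 10}
3 ∈ (P ∩ Q) ∩ (Q − (P ∪ R))^c but 3 ∉ R − (R − P)^c, so the inclusion fails.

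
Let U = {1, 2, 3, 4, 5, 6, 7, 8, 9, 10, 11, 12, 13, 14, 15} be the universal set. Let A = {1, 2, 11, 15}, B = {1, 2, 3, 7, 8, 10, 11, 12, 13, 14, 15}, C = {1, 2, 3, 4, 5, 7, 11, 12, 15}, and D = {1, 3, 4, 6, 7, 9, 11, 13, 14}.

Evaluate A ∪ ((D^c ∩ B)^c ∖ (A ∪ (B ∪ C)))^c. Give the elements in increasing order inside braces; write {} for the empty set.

D^c = {2, 5, 8, 10, 12, 15}
D^c ∩ B = {2, 8, 10, 12, 15}
(D^c ∩ B)^c = {1, 3, 4, 5, 6, 7, 9, 11, 13, 14}
B ∪ C = {1, 2, 3, 4, 5, 7, 8, 10, 11, 12, 13, 14, 15}
A ∪ (B ∪ C) = {1, 2, 3, 4, 5, 7, 8, 10, 11, 12, 13, 14, 15}
(D^c ∩ B)^c ∖ (A ∪ (B ∪ C)) = {6, 9}
((D^c ∩ B)^c ∖ (A ∪ (B ∪ C)))^c = {1, 2, 3, 4, 5, 7, 8, 10, 11, 12, 13, 14, 15}
A ∪ ((D^c ∩ B)^c ∖ (A ∪ (B ∪ C)))^c = {1, 2, 3, 4, 5, 7, 8, 10, 11, 12, 13, 14, 15}

{1, 2, 3, 4, 5, 7, 8, 10, 11, 12, 13, 14, 15}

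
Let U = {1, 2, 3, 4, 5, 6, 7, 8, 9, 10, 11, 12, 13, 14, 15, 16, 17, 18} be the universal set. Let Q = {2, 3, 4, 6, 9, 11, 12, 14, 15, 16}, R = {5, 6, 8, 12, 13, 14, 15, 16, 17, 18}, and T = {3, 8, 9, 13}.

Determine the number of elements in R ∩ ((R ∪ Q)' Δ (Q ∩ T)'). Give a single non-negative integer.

10

R ∪ Q = {2, 3, 4, 5, 6, 8, 9, 11, 12, 13, 14, 15, 16, 17, 18}
(R ∪ Q)' = {1, 7, 10}
Q ∩ T = {3, 9}
(Q ∩ T)' = {1, 2, 4, 5, 6, 7, 8, 10, 11, 12, 13, 14, 15, 16, 17, 18}
(R ∪ Q)' Δ (Q ∩ T)' = {2, 4, 5, 6, 8, 11, 12, 13, 14, 15, 16, 17, 18}
R ∩ ((R ∪ Q)' Δ (Q ∩ T)') = {5, 6, 8, 12, 13, 14, 15, 16, 17, 18}
|R ∩ ((R ∪ Q)' Δ (Q ∩ T)')| = 10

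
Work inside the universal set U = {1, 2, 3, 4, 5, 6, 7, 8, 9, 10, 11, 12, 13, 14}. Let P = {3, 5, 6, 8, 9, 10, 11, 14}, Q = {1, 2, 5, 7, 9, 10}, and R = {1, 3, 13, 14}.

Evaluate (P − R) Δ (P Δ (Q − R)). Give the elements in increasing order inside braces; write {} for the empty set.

P − R = {5, 6, 8, 9, 10, 11}
Q − R = {2, 5, 7, 9, 10}
P Δ (Q − R) = {2, 3, 6, 7, 8, 11, 14}
(P − R) Δ (P Δ (Q − R)) = {2, 3, 5, 7, 9, 10, 14}

{2, 3, 5, 7, 9, 10, 14}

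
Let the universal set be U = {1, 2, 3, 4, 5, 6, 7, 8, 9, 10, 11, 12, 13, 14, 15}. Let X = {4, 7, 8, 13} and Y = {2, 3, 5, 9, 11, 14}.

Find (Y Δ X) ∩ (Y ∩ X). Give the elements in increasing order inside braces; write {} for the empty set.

{}

Y Δ X = {2, 3, 4, 5, 7, 8, 9, 11, 13, 14}
Y ∩ X = {}
(Y Δ X) ∩ (Y ∩ X) = {}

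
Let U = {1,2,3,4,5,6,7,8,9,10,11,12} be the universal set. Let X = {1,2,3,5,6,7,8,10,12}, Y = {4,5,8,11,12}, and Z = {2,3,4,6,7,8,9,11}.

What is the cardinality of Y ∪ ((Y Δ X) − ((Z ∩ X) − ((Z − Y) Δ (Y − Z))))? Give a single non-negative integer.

11

Y Δ X = {1,2,3,4,6,7,10,11}
Z ∩ X = {2,3,6,7,8}
Z − Y = {2,3,6,7,9}
Y − Z = {5,12}
(Z − Y) Δ (Y − Z) = {2,3,5,6,7,9,12}
(Z ∩ X) − ((Z − Y) Δ (Y − Z)) = {8}
(Y Δ X) − ((Z ∩ X) − ((Z − Y) Δ (Y − Z))) = {1,2,3,4,6,7,10,11}
Y ∪ ((Y Δ X) − ((Z ∩ X) − ((Z − Y) Δ (Y − Z)))) = {1,2,3,4,5,6,7,8,10,11,12}
|Y ∪ ((Y Δ X) − ((Z ∩ X) − ((Z − Y) Δ (Y − Z))))| = 11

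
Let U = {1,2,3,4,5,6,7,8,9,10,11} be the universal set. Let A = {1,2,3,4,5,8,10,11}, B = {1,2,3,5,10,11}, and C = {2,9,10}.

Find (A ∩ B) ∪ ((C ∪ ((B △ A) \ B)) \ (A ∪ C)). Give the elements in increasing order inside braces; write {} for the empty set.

A ∩ B = {1,2,3,5,10,11}
B △ A = {4,8}
(B △ A) \ B = {4,8}
C ∪ ((B △ A) \ B) = {2,4,8,9,10}
A ∪ C = {1,2,3,4,5,8,9,10,11}
(C ∪ ((B △ A) \ B)) \ (A ∪ C) = {}
(A ∩ B) ∪ ((C ∪ ((B △ A) \ B)) \ (A ∪ C)) = {1,2,3,5,10,11}

{1,2,3,5,10,11}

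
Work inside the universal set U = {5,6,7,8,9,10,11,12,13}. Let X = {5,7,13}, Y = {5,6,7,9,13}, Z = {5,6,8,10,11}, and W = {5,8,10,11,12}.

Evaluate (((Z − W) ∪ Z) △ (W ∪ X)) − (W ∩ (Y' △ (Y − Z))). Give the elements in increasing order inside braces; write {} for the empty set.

{6,7,13}

Z − W = {6}
(Z − W) ∪ Z = {5,6,8,10,11}
W ∪ X = {5,7,8,10,11,12,13}
((Z − W) ∪ Z) △ (W ∪ X) = {6,7,12,13}
Y' = {8,10,11,12}
Y − Z = {7,9,13}
Y' △ (Y − Z) = {7,8,9,10,11,12,13}
W ∩ (Y' △ (Y − Z)) = {8,10,11,12}
(((Z − W) ∪ Z) △ (W ∪ X)) − (W ∩ (Y' △ (Y − Z))) = {6,7,13}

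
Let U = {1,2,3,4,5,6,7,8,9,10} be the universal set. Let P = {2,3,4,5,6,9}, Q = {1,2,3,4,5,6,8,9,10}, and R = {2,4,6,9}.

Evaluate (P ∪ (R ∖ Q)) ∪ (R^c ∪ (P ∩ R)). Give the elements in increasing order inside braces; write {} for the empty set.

{1,2,3,4,5,6,7,8,9,10}

R ∖ Q = {}
P ∪ (R ∖ Q) = {2,3,4,5,6,9}
R^c = {1,3,5,7,8,10}
P ∩ R = {2,4,6,9}
R^c ∪ (P ∩ R) = {1,2,3,4,5,6,7,8,9,10}
(P ∪ (R ∖ Q)) ∪ (R^c ∪ (P ∩ R)) = {1,2,3,4,5,6,7,8,9,10}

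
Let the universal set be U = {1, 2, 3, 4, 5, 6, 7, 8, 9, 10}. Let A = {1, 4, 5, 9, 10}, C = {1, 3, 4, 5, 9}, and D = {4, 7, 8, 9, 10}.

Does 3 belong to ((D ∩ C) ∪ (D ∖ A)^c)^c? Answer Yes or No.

No

3 ∉ D and 3 ∈ C, so 3 ∉ D ∩ C
3 ∉ D and 3 ∉ A, so 3 ∉ D ∖ A
3 ∈ (D ∖ A)^c since 3 ∉ (D ∖ A)
3 ∉ (D ∩ C) and 3 ∈ (D ∖ A)^c, so 3 ∈ (D ∩ C) ∪ (D ∖ A)^c
3 ∉ ((D ∩ C) ∪ (D ∖ A)^c)^c since 3 ∈ ((D ∩ C) ∪ (D ∖ A)^c)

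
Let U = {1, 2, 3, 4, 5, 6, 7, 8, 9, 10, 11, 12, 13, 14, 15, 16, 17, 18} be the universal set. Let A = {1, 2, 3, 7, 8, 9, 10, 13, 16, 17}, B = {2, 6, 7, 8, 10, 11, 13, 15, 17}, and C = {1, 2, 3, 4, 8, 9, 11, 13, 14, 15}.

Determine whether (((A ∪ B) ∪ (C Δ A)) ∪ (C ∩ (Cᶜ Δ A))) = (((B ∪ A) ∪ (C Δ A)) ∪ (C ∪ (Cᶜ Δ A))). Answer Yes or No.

No

A ∪ B = {1, 2, 3, 6, 7, 8, 9, 10, 11, 13, 15, 16, 17}
C Δ A = {4, 7, 10, 11, 14, 15, 16, 17}
(A ∪ B) ∪ (C Δ A) = {1, 2, 3, 4, 6, 7, 8, 9, 10, 11, 13, 14, 15, 16, 17}
Cᶜ = {5, 6, 7, 10, 12, 16, 17, 18}
Cᶜ Δ A = {1, 2, 3, 5, 6, 8, 9, 12, 13, 18}
C ∩ (Cᶜ Δ A) = {1, 2, 3, 8, 9, 13}
((A ∪ B) ∪ (C Δ A)) ∪ (C ∩ (Cᶜ Δ A)) = {1, 2, 3, 4, 6, 7, 8, 9, 10, 11, 13, 14, 15, 16, 17}
B ∪ A = {1, 2, 3, 6, 7, 8, 9, 10, 11, 13, 15, 16, 17}
(B ∪ A) ∪ (C Δ A) = {1, 2, 3, 4, 6, 7, 8, 9, 10, 11, 13, 14, 15, 16, 17}
C ∪ (Cᶜ Δ A) = {1, 2, 3, 4, 5, 6, 8, 9, 11, 12, 13, 14, 15, 18}
((B ∪ A) ∪ (C Δ A)) ∪ (C ∪ (Cᶜ Δ A)) = {1, 2, 3, 4, 5, 6, 7, 8, 9, 10, 11, 12, 13, 14, 15, 16, 17, 18}
5 ∈ ((B ∪ A) ∪ (C Δ A)) ∪ (C ∪ (Cᶜ Δ A)) but 5 ∉ ((A ∪ B) ∪ (C Δ A)) ∪ (C ∩ (Cᶜ Δ A)), so they differ.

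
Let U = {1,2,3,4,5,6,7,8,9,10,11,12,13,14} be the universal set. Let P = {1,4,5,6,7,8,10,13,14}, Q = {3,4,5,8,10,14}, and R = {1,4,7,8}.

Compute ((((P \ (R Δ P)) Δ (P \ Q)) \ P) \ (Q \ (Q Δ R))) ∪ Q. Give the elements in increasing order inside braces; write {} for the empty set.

{3,4,5,8,10,14}

R Δ P = {5,6,10,13,14}
P \ (R Δ P) = {1,4,7,8}
P \ Q = {1,6,7,13}
(P \ (R Δ P)) Δ (P \ Q) = {4,6,8,13}
((P \ (R Δ P)) Δ (P \ Q)) \ P = {}
Q Δ R = {1,3,5,7,10,14}
Q \ (Q Δ R) = {4,8}
(((P \ (R Δ P)) Δ (P \ Q)) \ P) \ (Q \ (Q Δ R)) = {}
((((P \ (R Δ P)) Δ (P \ Q)) \ P) \ (Q \ (Q Δ R))) ∪ Q = {3,4,5,8,10,14}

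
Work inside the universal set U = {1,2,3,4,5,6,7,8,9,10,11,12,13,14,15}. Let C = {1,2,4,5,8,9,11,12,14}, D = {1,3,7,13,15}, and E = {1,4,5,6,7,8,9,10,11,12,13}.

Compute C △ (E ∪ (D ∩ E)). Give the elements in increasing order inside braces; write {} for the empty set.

{2,6,7,10,13,14}

D ∩ E = {1,7,13}
E ∪ (D ∩ E) = {1,4,5,6,7,8,9,10,11,12,13}
C △ (E ∪ (D ∩ E)) = {2,6,7,10,13,14}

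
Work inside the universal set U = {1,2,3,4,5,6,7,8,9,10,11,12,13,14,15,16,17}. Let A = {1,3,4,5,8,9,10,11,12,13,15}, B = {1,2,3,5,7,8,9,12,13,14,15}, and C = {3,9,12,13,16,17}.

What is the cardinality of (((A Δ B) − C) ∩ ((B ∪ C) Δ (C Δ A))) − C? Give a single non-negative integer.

6

A Δ B = {2,4,7,10,11,14}
(A Δ B) − C = {2,4,7,10,11,14}
B ∪ C = {1,2,3,5,7,8,9,12,13,14,15,16,17}
C Δ A = {1,4,5,8,10,11,15,16,17}
(B ∪ C) Δ (C Δ A) = {2,3,4,7,9,10,11,12,13,14}
((A Δ B) − C) ∩ ((B ∪ C) Δ (C Δ A)) = {2,4,7,10,11,14}
(((A Δ B) − C) ∩ ((B ∪ C) Δ (C Δ A))) − C = {2,4,7,10,11,14}
|(((A Δ B) − C) ∩ ((B ∪ C) Δ (C Δ A))) − C| = 6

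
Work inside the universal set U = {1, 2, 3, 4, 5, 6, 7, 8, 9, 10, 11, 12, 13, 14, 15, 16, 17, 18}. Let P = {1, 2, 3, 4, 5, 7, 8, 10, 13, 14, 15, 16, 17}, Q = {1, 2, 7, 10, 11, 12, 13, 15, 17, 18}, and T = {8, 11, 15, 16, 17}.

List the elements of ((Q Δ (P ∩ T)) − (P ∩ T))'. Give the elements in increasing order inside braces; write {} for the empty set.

P ∩ T = {8, 15, 16, 17}
Q Δ (P ∩ T) = {1, 2, 7, 8, 10, 11, 12, 13, 16, 18}
(Q Δ (P ∩ T)) − (P ∩ T) = {1, 2, 7, 10, 11, 12, 13, 18}
((Q Δ (P ∩ T)) − (P ∩ T))' = {3, 4, 5, 6, 8, 9, 14, 15, 16, 17}

{3, 4, 5, 6, 8, 9, 14, 15, 16, 17}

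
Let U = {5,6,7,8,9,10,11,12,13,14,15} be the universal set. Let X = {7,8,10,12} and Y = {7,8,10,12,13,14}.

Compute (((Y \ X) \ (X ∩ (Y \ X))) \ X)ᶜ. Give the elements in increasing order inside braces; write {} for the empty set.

Y \ X = {13,14}
X ∩ (Y \ X) = {}
(Y \ X) \ (X ∩ (Y \ X)) = {13,14}
((Y \ X) \ (X ∩ (Y \ X))) \ X = {13,14}
(((Y \ X) \ (X ∩ (Y \ X))) \ X)ᶜ = {5,6,7,8,9,10,11,12,15}

{5,6,7,8,9,10,11,12,15}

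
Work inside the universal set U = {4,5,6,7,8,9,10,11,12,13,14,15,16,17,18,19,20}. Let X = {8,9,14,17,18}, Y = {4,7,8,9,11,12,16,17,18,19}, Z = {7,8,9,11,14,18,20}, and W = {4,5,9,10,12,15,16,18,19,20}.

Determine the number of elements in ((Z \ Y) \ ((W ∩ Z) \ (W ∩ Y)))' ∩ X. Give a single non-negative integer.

4

Z \ Y = {14,20}
W ∩ Z = {9,18,20}
W ∩ Y = {4,9,12,16,18,19}
(W ∩ Z) \ (W ∩ Y) = {20}
(Z \ Y) \ ((W ∩ Z) \ (W ∩ Y)) = {14}
((Z \ Y) \ ((W ∩ Z) \ (W ∩ Y)))' = {4,5,6,7,8,9,10,11,12,13,15,16,17,18,19,20}
((Z \ Y) \ ((W ∩ Z) \ (W ∩ Y)))' ∩ X = {8,9,17,18}
|((Z \ Y) \ ((W ∩ Z) \ (W ∩ Y)))' ∩ X| = 4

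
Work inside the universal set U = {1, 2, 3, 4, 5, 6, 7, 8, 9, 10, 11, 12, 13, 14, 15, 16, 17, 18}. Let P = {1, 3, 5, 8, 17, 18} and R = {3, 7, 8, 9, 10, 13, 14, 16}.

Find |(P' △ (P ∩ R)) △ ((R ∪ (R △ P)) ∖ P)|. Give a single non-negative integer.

8

P' = {2, 4, 6, 7, 9, 10, 11, 12, 13, 14, 15, 16}
P ∩ R = {3, 8}
P' △ (P ∩ R) = {2, 3, 4, 6, 7, 8, 9, 10, 11, 12, 13, 14, 15, 16}
R △ P = {1, 5, 7, 9, 10, 13, 14, 16, 17, 18}
R ∪ (R △ P) = {1, 3, 5, 7, 8, 9, 10, 13, 14, 16, 17, 18}
(R ∪ (R △ P)) ∖ P = {7, 9, 10, 13, 14, 16}
(P' △ (P ∩ R)) △ ((R ∪ (R △ P)) ∖ P) = {2, 3, 4, 6, 8, 11, 12, 15}
|(P' △ (P ∩ R)) △ ((R ∪ (R △ P)) ∖ P)| = 8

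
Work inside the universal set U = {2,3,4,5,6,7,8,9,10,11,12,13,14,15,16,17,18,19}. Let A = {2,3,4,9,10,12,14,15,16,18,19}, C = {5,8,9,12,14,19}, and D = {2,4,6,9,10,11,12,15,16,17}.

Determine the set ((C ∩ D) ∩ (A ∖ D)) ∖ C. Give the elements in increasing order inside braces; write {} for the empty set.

{}

C ∩ D = {9,12}
A ∖ D = {3,14,18,19}
(C ∩ D) ∩ (A ∖ D) = {}
((C ∩ D) ∩ (A ∖ D)) ∖ C = {}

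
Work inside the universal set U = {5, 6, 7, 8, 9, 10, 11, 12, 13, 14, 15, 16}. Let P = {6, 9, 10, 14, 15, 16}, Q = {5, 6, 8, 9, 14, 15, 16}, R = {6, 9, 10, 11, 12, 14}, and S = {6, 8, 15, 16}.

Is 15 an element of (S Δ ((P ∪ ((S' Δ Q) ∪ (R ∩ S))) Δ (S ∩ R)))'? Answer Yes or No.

15 ∈ S, so 15 ∉ S'
15 ∉ S' and 15 ∈ Q, so 15 ∈ S' Δ Q
15 ∉ R and 15 ∈ S, so 15 ∉ R ∩ S
15 ∈ (S' Δ Q) and 15 ∉ (R ∩ S), so 15 ∈ (S' Δ Q) ∪ (R ∩ S)
15 ∈ P and 15 ∈ ((S' Δ Q) ∪ (R ∩ S)), so 15 ∈ P ∪ ((S' Δ Q) ∪ (R ∩ S))
15 ∈ S and 15 ∉ R, so 15 ∉ S ∩ R
15 ∈ (P ∪ ((S' Δ Q) ∪ (R ∩ S))) and 15 ∉ (S ∩ R), so 15 ∈ (P ∪ ((S' Δ Q) ∪ (R ∩ S))) Δ (S ∩ R)
15 ∈ S and 15 ∈ ((P ∪ ((S' Δ Q) ∪ (R ∩ S))) Δ (S ∩ R)), so 15 ∉ S Δ ((P ∪ ((S' Δ Q) ∪ (R ∩ S))) Δ (S ∩ R))
15 ∈ (S Δ ((P ∪ ((S' Δ Q) ∪ (R ∩ S))) Δ (S ∩ R)))' since 15 ∉ (S Δ ((P ∪ ((S' Δ Q) ∪ (R ∩ S))) Δ (S ∩ R)))

Yes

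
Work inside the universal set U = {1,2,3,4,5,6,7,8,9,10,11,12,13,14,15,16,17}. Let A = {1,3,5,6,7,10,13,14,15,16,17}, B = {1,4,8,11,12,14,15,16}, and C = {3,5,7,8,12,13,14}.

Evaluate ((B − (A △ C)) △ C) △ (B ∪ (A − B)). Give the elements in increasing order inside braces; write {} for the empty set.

A △ C = {1,6,8,10,12,15,16,17}
B − (A △ C) = {4,11,14}
(B − (A △ C)) △ C = {3,4,5,7,8,11,12,13}
A − B = {3,5,6,7,10,13,17}
B ∪ (A − B) = {1,3,4,5,6,7,8,10,11,12,13,14,15,16,17}
((B − (A △ C)) △ C) △ (B ∪ (A − B)) = {1,6,10,14,15,16,17}

{1,6,10,14,15,16,17}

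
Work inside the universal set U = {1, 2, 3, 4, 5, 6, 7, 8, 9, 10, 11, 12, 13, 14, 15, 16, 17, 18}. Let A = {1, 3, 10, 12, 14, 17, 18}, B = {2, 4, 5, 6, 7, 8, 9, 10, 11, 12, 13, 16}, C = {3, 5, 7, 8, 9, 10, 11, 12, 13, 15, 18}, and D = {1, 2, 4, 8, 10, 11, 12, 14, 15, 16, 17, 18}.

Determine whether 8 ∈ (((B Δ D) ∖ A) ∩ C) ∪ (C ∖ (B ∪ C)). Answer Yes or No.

8 ∈ B and 8 ∈ D, so 8 ∉ B Δ D
8 ∉ (B Δ D) and 8 ∉ A, so 8 ∉ (B Δ D) ∖ A
8 ∉ ((B Δ D) ∖ A) and 8 ∈ C, so 8 ∉ ((B Δ D) ∖ A) ∩ C
8 ∈ B and 8 ∈ C, so 8 ∈ B ∪ C
8 ∈ C and 8 ∈ (B ∪ C), so 8 ∉ C ∖ (B ∪ C)
8 ∉ (((B Δ D) ∖ A) ∩ C) and 8 ∉ (C ∖ (B ∪ C)), so 8 ∉ (((B Δ D) ∖ A) ∩ C) ∪ (C ∖ (B ∪ C))

No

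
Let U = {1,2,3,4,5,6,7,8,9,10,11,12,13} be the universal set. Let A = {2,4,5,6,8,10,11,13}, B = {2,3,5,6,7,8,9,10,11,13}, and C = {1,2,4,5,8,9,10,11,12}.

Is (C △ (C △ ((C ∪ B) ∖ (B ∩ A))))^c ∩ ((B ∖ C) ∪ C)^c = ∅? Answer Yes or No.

Yes

C ∪ B = {1,2,3,4,5,6,7,8,9,10,11,12,13}
B ∩ A = {2,5,6,8,10,11,13}
(C ∪ B) ∖ (B ∩ A) = {1,3,4,7,9,12}
C △ ((C ∪ B) ∖ (B ∩ A)) = {2,3,5,7,8,10,11}
C △ (C △ ((C ∪ B) ∖ (B ∩ A))) = {1,3,4,7,9,12}
(C △ (C △ ((C ∪ B) ∖ (B ∩ A))))^c = {2,5,6,8,10,11,13}
B ∖ C = {3,6,7,13}
(B ∖ C) ∪ C = {1,2,3,4,5,6,7,8,9,10,11,12,13}
((B ∖ C) ∪ C)^c = {}
{2,5,6,8,10,11,13} and {} share no elements.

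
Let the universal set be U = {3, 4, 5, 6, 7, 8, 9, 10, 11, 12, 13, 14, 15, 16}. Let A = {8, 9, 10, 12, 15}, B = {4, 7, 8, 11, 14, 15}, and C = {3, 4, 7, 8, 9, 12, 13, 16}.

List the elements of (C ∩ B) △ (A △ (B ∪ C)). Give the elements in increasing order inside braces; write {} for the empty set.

C ∩ B = {4, 7, 8}
B ∪ C = {3, 4, 7, 8, 9, 11, 12, 13, 14, 15, 16}
A △ (B ∪ C) = {3, 4, 7, 10, 11, 13, 14, 16}
(C ∩ B) △ (A △ (B ∪ C)) = {3, 8, 10, 11, 13, 14, 16}

{3, 8, 10, 11, 13, 14, 16}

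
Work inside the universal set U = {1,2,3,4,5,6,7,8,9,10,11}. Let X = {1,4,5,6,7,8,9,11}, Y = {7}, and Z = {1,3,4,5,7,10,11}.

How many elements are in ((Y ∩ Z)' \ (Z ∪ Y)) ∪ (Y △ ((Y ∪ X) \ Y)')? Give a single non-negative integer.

6

Y ∩ Z = {7}
(Y ∩ Z)' = {1,2,3,4,5,6,8,9,10,11}
Z ∪ Y = {1,3,4,5,7,10,11}
(Y ∩ Z)' \ (Z ∪ Y) = {2,6,8,9}
Y ∪ X = {1,4,5,6,7,8,9,11}
(Y ∪ X) \ Y = {1,4,5,6,8,9,11}
((Y ∪ X) \ Y)' = {2,3,7,10}
Y △ ((Y ∪ X) \ Y)' = {2,3,10}
((Y ∩ Z)' \ (Z ∪ Y)) ∪ (Y △ ((Y ∪ X) \ Y)') = {2,3,6,8,9,10}
|((Y ∩ Z)' \ (Z ∪ Y)) ∪ (Y △ ((Y ∪ X) \ Y)')| = 6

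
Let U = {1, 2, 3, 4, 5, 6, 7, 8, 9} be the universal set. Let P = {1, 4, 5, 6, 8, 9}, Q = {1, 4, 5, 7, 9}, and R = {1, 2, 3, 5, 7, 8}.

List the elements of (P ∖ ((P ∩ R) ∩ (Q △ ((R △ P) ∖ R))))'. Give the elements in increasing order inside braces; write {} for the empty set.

{1, 2, 3, 5, 7}

P ∩ R = {1, 5, 8}
R △ P = {2, 3, 4, 6, 7, 9}
(R △ P) ∖ R = {4, 6, 9}
Q △ ((R △ P) ∖ R) = {1, 5, 6, 7}
(P ∩ R) ∩ (Q △ ((R △ P) ∖ R)) = {1, 5}
P ∖ ((P ∩ R) ∩ (Q △ ((R △ P) ∖ R))) = {4, 6, 8, 9}
(P ∖ ((P ∩ R) ∩ (Q △ ((R △ P) ∖ R))))' = {1, 2, 3, 5, 7}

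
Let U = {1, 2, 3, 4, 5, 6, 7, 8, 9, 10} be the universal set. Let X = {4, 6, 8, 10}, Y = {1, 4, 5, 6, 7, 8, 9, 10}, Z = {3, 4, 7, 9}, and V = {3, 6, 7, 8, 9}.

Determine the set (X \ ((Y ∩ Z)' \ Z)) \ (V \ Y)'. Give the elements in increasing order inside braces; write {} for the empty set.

{}

Y ∩ Z = {4, 7, 9}
(Y ∩ Z)' = {1, 2, 3, 5, 6, 8, 10}
(Y ∩ Z)' \ Z = {1, 2, 5, 6, 8, 10}
X \ ((Y ∩ Z)' \ Z) = {4}
V \ Y = {3}
(V \ Y)' = {1, 2, 4, 5, 6, 7, 8, 9, 10}
(X \ ((Y ∩ Z)' \ Z)) \ (V \ Y)' = {}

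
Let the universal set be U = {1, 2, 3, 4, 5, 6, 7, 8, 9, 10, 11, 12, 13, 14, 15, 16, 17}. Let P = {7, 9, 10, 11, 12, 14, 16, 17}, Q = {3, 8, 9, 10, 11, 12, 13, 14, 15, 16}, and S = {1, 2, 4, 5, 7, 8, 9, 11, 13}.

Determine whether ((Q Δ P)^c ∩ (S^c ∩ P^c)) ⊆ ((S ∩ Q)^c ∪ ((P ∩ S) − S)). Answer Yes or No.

Q Δ P = {3, 7, 8, 13, 15, 17}
(Q Δ P)^c = {1, 2, 4, 5, 6, 9, 10, 11, 12, 14, 16}
S^c = {3, 6, 10, 12, 14, 15, 16, 17}
P^c = {1, 2, 3, 4, 5, 6, 8, 13, 15}
S^c ∩ P^c = {3, 6, 15}
(Q Δ P)^c ∩ (S^c ∩ P^c) = {6}
S ∩ Q = {8, 9, 11, 13}
(S ∩ Q)^c = {1, 2, 3, 4, 5, 6, 7, 10, 12, 14, 15, 16, 17}
P ∩ S = {7, 9, 11}
(P ∩ S) − S = {}
(S ∩ Q)^c ∪ ((P ∩ S) − S) = {1, 2, 3, 4, 5, 6, 7, 10, 12, 14, 15, 16, 17}
Every element of {6} is in {1, 2, 3, 4, 5, 6, 7, 10, 12, 14, 15, 16, 17}, so (Q Δ P)^c ∩ (S^c ∩ P^c) ⊆ (S ∩ Q)^c ∪ ((P ∩ S) − S).

Yes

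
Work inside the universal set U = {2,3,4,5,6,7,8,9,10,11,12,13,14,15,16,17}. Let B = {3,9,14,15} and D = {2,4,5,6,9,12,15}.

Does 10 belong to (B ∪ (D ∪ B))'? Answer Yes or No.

10 ∉ D and 10 ∉ B, so 10 ∉ D ∪ B
10 ∉ B and 10 ∉ (D ∪ B), so 10 ∉ B ∪ (D ∪ B)
10 ∈ (B ∪ (D ∪ B))' since 10 ∉ (B ∪ (D ∪ B))

Yes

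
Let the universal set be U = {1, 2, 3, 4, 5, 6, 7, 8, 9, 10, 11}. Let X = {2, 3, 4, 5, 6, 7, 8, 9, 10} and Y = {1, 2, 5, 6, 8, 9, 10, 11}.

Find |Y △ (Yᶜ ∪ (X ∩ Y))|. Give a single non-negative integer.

Yᶜ = {3, 4, 7}
X ∩ Y = {2, 5, 6, 8, 9, 10}
Yᶜ ∪ (X ∩ Y) = {2, 3, 4, 5, 6, 7, 8, 9, 10}
Y △ (Yᶜ ∪ (X ∩ Y)) = {1, 3, 4, 7, 11}
|Y △ (Yᶜ ∪ (X ∩ Y))| = 5

5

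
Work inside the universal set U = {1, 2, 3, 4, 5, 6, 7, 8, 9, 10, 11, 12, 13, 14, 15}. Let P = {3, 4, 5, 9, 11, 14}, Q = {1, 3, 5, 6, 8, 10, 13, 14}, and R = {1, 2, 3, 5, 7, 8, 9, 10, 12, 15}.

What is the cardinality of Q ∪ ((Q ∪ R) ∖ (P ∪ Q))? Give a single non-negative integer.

12

Q ∪ R = {1, 2, 3, 5, 6, 7, 8, 9, 10, 12, 13, 14, 15}
P ∪ Q = {1, 3, 4, 5, 6, 8, 9, 10, 11, 13, 14}
(Q ∪ R) ∖ (P ∪ Q) = {2, 7, 12, 15}
Q ∪ ((Q ∪ R) ∖ (P ∪ Q)) = {1, 2, 3, 5, 6, 7, 8, 10, 12, 13, 14, 15}
|Q ∪ ((Q ∪ R) ∖ (P ∪ Q))| = 12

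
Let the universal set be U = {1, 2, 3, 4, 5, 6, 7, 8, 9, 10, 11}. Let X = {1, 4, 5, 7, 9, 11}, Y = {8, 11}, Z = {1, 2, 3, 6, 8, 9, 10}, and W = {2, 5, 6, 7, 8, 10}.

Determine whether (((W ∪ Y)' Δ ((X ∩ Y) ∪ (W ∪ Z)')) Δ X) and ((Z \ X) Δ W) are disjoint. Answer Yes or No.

W ∪ Y = {2, 5, 6, 7, 8, 10, 11}
(W ∪ Y)' = {1, 3, 4, 9}
X ∩ Y = {11}
W ∪ Z = {1, 2, 3, 5, 6, 7, 8, 9, 10}
(W ∪ Z)' = {4, 11}
(X ∩ Y) ∪ (W ∪ Z)' = {4, 11}
(W ∪ Y)' Δ ((X ∩ Y) ∪ (W ∪ Z)') = {1, 3, 9, 11}
((W ∪ Y)' Δ ((X ∩ Y) ∪ (W ∪ Z)')) Δ X = {3, 4, 5, 7}
Z \ X = {2, 3, 6, 8, 10}
(Z \ X) Δ W = {3, 5, 7}
3 lies in both, so they are not disjoint.

No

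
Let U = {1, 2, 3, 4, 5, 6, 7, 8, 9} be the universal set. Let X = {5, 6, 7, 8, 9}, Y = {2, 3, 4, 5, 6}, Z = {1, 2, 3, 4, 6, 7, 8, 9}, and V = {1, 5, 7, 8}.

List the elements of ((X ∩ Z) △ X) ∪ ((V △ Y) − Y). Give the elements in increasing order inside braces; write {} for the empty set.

X ∩ Z = {6, 7, 8, 9}
(X ∩ Z) △ X = {5}
V △ Y = {1, 2, 3, 4, 6, 7, 8}
(V △ Y) − Y = {1, 7, 8}
((X ∩ Z) △ X) ∪ ((V △ Y) − Y) = {1, 5, 7, 8}

{1, 5, 7, 8}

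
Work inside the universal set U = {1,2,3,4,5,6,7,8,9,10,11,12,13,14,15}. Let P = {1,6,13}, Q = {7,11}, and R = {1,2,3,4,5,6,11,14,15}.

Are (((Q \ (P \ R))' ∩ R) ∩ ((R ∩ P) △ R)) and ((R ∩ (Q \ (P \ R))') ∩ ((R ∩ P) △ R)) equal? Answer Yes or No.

Yes

P \ R = {13}
Q \ (P \ R) = {7,11}
(Q \ (P \ R))' = {1,2,3,4,5,6,8,9,10,12,13,14,15}
(Q \ (P \ R))' ∩ R = {1,2,3,4,5,6,14,15}
R ∩ P = {1,6}
(R ∩ P) △ R = {2,3,4,5,11,14,15}
((Q \ (P \ R))' ∩ R) ∩ ((R ∩ P) △ R) = {2,3,4,5,14,15}
R ∩ (Q \ (P \ R))' = {1,2,3,4,5,6,14,15}
(R ∩ (Q \ (P \ R))') ∩ ((R ∩ P) △ R) = {2,3,4,5,14,15}
Both equal {2,3,4,5,14,15}, so ((Q \ (P \ R))' ∩ R) ∩ ((R ∩ P) △ R) = (R ∩ (Q \ (P \ R))') ∩ ((R ∩ P) △ R).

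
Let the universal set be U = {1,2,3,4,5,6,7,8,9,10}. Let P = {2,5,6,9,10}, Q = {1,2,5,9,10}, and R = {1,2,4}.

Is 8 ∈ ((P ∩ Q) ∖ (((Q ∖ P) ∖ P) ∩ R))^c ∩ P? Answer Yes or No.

No

8 ∉ P and 8 ∉ Q, so 8 ∉ P ∩ Q
8 ∉ Q and 8 ∉ P, so 8 ∉ Q ∖ P
8 ∉ (Q ∖ P) and 8 ∉ P, so 8 ∉ (Q ∖ P) ∖ P
8 ∉ ((Q ∖ P) ∖ P) and 8 ∉ R, so 8 ∉ ((Q ∖ P) ∖ P) ∩ R
8 ∉ (P ∩ Q) and 8 ∉ (((Q ∖ P) ∖ P) ∩ R), so 8 ∉ (P ∩ Q) ∖ (((Q ∖ P) ∖ P) ∩ R)
8 ∈ ((P ∩ Q) ∖ (((Q ∖ P) ∖ P) ∩ R))^c since 8 ∉ ((P ∩ Q) ∖ (((Q ∖ P) ∖ P) ∩ R))
8 ∈ ((P ∩ Q) ∖ (((Q ∖ P) ∖ P) ∩ R))^c and 8 ∉ P, so 8 ∉ ((P ∩ Q) ∖ (((Q ∖ P) ∖ P) ∩ R))^c ∩ P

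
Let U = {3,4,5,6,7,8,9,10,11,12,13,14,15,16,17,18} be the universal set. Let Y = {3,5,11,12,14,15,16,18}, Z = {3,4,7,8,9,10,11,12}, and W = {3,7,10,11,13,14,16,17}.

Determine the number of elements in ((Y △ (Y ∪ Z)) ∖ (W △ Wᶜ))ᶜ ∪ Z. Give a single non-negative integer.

16

Y ∪ Z = {3,4,5,7,8,9,10,11,12,14,15,16,18}
Y △ (Y ∪ Z) = {4,7,8,9,10}
Wᶜ = {4,5,6,8,9,12,15,18}
W △ Wᶜ = {3,4,5,6,7,8,9,10,11,12,13,14,15,16,17,18}
(Y △ (Y ∪ Z)) ∖ (W △ Wᶜ) = {}
((Y △ (Y ∪ Z)) ∖ (W △ Wᶜ))ᶜ = {3,4,5,6,7,8,9,10,11,12,13,14,15,16,17,18}
((Y △ (Y ∪ Z)) ∖ (W △ Wᶜ))ᶜ ∪ Z = {3,4,5,6,7,8,9,10,11,12,13,14,15,16,17,18}
|((Y △ (Y ∪ Z)) ∖ (W △ Wᶜ))ᶜ ∪ Z| = 16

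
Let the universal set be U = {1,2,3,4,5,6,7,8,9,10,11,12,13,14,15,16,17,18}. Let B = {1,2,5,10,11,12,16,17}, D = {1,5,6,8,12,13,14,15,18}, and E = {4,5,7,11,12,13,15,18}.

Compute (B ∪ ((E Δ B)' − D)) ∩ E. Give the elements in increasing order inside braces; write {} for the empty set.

{5,11,12}

E Δ B = {1,2,4,7,10,13,15,16,17,18}
(E Δ B)' = {3,5,6,8,9,11,12,14}
(E Δ B)' − D = {3,9,11}
B ∪ ((E Δ B)' − D) = {1,2,3,5,9,10,11,12,16,17}
(B ∪ ((E Δ B)' − D)) ∩ E = {5,11,12}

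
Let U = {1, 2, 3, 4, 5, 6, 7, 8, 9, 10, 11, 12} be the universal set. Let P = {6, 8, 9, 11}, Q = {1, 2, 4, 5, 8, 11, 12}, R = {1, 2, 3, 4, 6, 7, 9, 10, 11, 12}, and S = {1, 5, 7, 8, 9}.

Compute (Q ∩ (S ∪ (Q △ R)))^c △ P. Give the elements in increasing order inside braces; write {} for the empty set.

Q △ R = {3, 5, 6, 7, 8, 9, 10}
S ∪ (Q △ R) = {1, 3, 5, 6, 7, 8, 9, 10}
Q ∩ (S ∪ (Q △ R)) = {1, 5, 8}
(Q ∩ (S ∪ (Q △ R)))^c = {2, 3, 4, 6, 7, 9, 10, 11, 12}
(Q ∩ (S ∪ (Q △ R)))^c △ P = {2, 3, 4, 7, 8, 10, 12}

{2, 3, 4, 7, 8, 10, 12}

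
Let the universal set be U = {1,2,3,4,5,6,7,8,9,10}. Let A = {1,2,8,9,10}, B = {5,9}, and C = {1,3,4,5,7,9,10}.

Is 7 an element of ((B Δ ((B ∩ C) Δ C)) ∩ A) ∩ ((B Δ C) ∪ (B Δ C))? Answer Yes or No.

No

7 ∉ B and 7 ∈ C, so 7 ∉ B ∩ C
7 ∉ (B ∩ C) and 7 ∈ C, so 7 ∈ (B ∩ C) Δ C
7 ∉ B and 7 ∈ ((B ∩ C) Δ C), so 7 ∈ B Δ ((B ∩ C) Δ C)
7 ∈ (B Δ ((B ∩ C) Δ C)) and 7 ∉ A, so 7 ∉ (B Δ ((B ∩ C) Δ C)) ∩ A
7 ∉ B and 7 ∈ C, so 7 ∈ B Δ C
7 ∉ B and 7 ∈ C, so 7 ∈ B Δ C
7 ∈ (B Δ C) and 7 ∈ (B Δ C), so 7 ∈ (B Δ C) ∪ (B Δ C)
7 ∉ ((B Δ ((B ∩ C) Δ C)) ∩ A) and 7 ∈ ((B Δ C) ∪ (B Δ C)), so 7 ∉ ((B Δ ((B ∩ C) Δ C)) ∩ A) ∩ ((B Δ C) ∪ (B Δ C))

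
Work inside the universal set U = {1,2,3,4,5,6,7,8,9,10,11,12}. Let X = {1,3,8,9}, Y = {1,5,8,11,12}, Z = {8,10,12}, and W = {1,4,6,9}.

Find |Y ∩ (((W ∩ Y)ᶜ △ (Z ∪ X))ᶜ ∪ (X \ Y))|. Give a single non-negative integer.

2

W ∩ Y = {1}
(W ∩ Y)ᶜ = {2,3,4,5,6,7,8,9,10,11,12}
Z ∪ X = {1,3,8,9,10,12}
(W ∩ Y)ᶜ △ (Z ∪ X) = {1,2,4,5,6,7,11}
((W ∩ Y)ᶜ △ (Z ∪ X))ᶜ = {3,8,9,10,12}
X \ Y = {3,9}
((W ∩ Y)ᶜ △ (Z ∪ X))ᶜ ∪ (X \ Y) = {3,8,9,10,12}
Y ∩ (((W ∩ Y)ᶜ △ (Z ∪ X))ᶜ ∪ (X \ Y)) = {8,12}
|Y ∩ (((W ∩ Y)ᶜ △ (Z ∪ X))ᶜ ∪ (X \ Y))| = 2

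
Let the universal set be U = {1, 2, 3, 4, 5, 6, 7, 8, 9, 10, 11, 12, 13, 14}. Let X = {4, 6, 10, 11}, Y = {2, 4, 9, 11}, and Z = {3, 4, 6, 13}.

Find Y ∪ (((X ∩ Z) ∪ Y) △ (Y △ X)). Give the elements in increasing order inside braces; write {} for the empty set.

{2, 4, 9, 10, 11}

X ∩ Z = {4, 6}
(X ∩ Z) ∪ Y = {2, 4, 6, 9, 11}
Y △ X = {2, 6, 9, 10}
((X ∩ Z) ∪ Y) △ (Y △ X) = {4, 10, 11}
Y ∪ (((X ∩ Z) ∪ Y) △ (Y △ X)) = {2, 4, 9, 10, 11}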